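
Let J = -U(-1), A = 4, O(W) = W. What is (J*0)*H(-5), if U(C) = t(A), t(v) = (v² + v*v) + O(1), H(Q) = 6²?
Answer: 0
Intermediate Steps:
H(Q) = 36
t(v) = 1 + 2*v² (t(v) = (v² + v*v) + 1 = (v² + v²) + 1 = 2*v² + 1 = 1 + 2*v²)
U(C) = 33 (U(C) = 1 + 2*4² = 1 + 2*16 = 1 + 32 = 33)
J = -33 (J = -1*33 = -33)
(J*0)*H(-5) = -33*0*36 = 0*36 = 0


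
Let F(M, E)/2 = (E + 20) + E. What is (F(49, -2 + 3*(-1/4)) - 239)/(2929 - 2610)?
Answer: -210/319 ≈ -0.65831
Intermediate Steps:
F(M, E) = 40 + 4*E (F(M, E) = 2*((E + 20) + E) = 2*((20 + E) + E) = 2*(20 + 2*E) = 40 + 4*E)
(F(49, -2 + 3*(-1/4)) - 239)/(2929 - 2610) = ((40 + 4*(-2 + 3*(-1/4))) - 239)/(2929 - 2610) = ((40 + 4*(-2 + 3*(-1*¼))) - 239)/319 = ((40 + 4*(-2 + 3*(-¼))) - 239)*(1/319) = ((40 + 4*(-2 - ¾)) - 239)*(1/319) = ((40 + 4*(-11/4)) - 239)*(1/319) = ((40 - 11) - 239)*(1/319) = (29 - 239)*(1/319) = -210*1/319 = -210/319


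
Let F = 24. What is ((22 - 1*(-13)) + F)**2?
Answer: 3481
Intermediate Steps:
((22 - 1*(-13)) + F)**2 = ((22 - 1*(-13)) + 24)**2 = ((22 + 13) + 24)**2 = (35 + 24)**2 = 59**2 = 3481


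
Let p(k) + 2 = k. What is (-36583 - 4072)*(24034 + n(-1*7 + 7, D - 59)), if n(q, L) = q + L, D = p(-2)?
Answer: -974541005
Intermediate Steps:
p(k) = -2 + k
D = -4 (D = -2 - 2 = -4)
n(q, L) = L + q
(-36583 - 4072)*(24034 + n(-1*7 + 7, D - 59)) = (-36583 - 4072)*(24034 + ((-4 - 59) + (-1*7 + 7))) = -40655*(24034 + (-63 + (-7 + 7))) = -40655*(24034 + (-63 + 0)) = -40655*(24034 - 63) = -40655*23971 = -974541005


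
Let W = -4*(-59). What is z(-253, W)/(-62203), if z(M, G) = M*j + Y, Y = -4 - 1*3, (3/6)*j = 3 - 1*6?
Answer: -1511/62203 ≈ -0.024291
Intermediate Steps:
j = -6 (j = 2*(3 - 1*6) = 2*(3 - 6) = 2*(-3) = -6)
Y = -7 (Y = -4 - 3 = -7)
W = 236
z(M, G) = -7 - 6*M (z(M, G) = M*(-6) - 7 = -6*M - 7 = -7 - 6*M)
z(-253, W)/(-62203) = (-7 - 6*(-253))/(-62203) = (-7 + 1518)*(-1/62203) = 1511*(-1/62203) = -1511/62203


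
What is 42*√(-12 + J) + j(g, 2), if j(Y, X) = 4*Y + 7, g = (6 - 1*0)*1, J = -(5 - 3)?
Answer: 31 + 42*I*√14 ≈ 31.0 + 157.15*I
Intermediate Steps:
J = -2 (J = -1*2 = -2)
g = 6 (g = (6 + 0)*1 = 6*1 = 6)
j(Y, X) = 7 + 4*Y
42*√(-12 + J) + j(g, 2) = 42*√(-12 - 2) + (7 + 4*6) = 42*√(-14) + (7 + 24) = 42*(I*√14) + 31 = 42*I*√14 + 31 = 31 + 42*I*√14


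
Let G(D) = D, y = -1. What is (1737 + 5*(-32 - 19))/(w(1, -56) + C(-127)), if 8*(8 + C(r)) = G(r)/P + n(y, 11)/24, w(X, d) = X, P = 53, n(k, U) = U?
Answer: -1160064/5669 ≈ -204.63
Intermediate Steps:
C(r) = -1525/192 + r/424 (C(r) = -8 + (r/53 + 11/24)/8 = -8 + (11/24 + r/53)/8 = -8 + (11/192 + r/424) = -1525/192 + r/424)
(1737 + 5*(-32 - 19))/(w(1, -56) + C(-127)) = (1737 + 5*(-32 - 19))/(1 + (-1525/192 + (1/424)*(-127))) = (1737 + 5*(-51))/(1 + (-1525/192 - 127/424)) = (1737 - 255)/(1 - 83873/10176) = 1482/(-73697/10176) = 1482*(-10176/73697) = -1160064/5669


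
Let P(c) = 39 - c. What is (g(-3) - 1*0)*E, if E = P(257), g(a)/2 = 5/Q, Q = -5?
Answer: 436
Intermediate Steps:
g(a) = -2 (g(a) = 2*(5/(-5)) = 2*(5*(-1/5)) = 2*(-1) = -2)
E = -218 (E = 39 - 1*257 = 39 - 257 = -218)
(g(-3) - 1*0)*E = (-2 - 1*0)*(-218) = (-2 + 0)*(-218) = -2*(-218) = 436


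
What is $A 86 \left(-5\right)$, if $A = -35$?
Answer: $15050$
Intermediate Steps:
$A 86 \left(-5\right) = \left(-35\right) 86 \left(-5\right) = \left(-3010\right) \left(-5\right) = 15050$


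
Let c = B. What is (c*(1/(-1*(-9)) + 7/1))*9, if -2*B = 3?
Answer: -96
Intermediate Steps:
B = -3/2 (B = -1/2*3 = -3/2 ≈ -1.5000)
c = -3/2 ≈ -1.5000
(c*(1/(-1*(-9)) + 7/1))*9 = -3*(1/(-1*(-9)) + 7/1)/2*9 = -3*(-1*(-1/9) + 7*1)/2*9 = -3*(1/9 + 7)/2*9 = -3/2*64/9*9 = -32/3*9 = -96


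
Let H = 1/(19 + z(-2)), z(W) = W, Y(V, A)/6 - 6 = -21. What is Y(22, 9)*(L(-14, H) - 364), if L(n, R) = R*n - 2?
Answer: 561240/17 ≈ 33014.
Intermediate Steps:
Y(V, A) = -90 (Y(V, A) = 36 + 6*(-21) = 36 - 126 = -90)
H = 1/17 (H = 1/(19 - 2) = 1/17 ≈ 0.058824)
L(n, R) = -2 + R*n
Y(22, 9)*(L(-14, H) - 364) = -90*((-2 + (1/17)*(-14)) - 364) = -90*((-2 - 14/17) - 364) = -90*(-48/17 - 364) = -90*(-6236/17) = 561240/17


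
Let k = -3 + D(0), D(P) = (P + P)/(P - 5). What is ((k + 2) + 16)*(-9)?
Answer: -135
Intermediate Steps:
D(P) = 2*P/(-5 + P) (D(P) = (2*P)/(-5 + P) = 2*P/(-5 + P))
k = -3 (k = -3 + 2*0/(-5 + 0) = -3 + 2*0/(-5) = -3 + 2*0*(-⅕) = -3 + 0 = -3)
((k + 2) + 16)*(-9) = ((-3 + 2) + 16)*(-9) = (-1 + 16)*(-9) = 15*(-9) = -135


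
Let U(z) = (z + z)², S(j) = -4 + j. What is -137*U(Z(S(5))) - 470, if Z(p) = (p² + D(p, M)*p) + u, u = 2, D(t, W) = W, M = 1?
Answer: -9238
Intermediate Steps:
Z(p) = 2 + p + p² (Z(p) = (p² + 1*p) + 2 = (p² + p) + 2 = (p + p²) + 2 = 2 + p + p²)
U(z) = 4*z² (U(z) = (2*z)² = 4*z²)
-137*U(Z(S(5))) - 470 = -548*(2 + (-4 + 5) + (-4 + 5)²)² - 470 = -548*(2 + 1 + 1²)² - 470 = -548*(2 + 1 + 1)² - 470 = -548*4² - 470 = -548*16 - 470 = -137*64 - 470 = -8768 - 470 = -9238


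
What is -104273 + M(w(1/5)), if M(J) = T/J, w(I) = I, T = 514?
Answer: -101703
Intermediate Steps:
M(J) = 514/J
-104273 + M(w(1/5)) = -104273 + 514/(1/5) = -104273 + 514/(⅕) = -104273 + 514*5 = -104273 + 2570 = -101703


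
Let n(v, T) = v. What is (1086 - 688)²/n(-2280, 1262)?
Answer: -39601/570 ≈ -69.475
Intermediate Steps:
(1086 - 688)²/n(-2280, 1262) = (1086 - 688)²/(-2280) = 398²*(-1/2280) = 158404*(-1/2280) = -39601/570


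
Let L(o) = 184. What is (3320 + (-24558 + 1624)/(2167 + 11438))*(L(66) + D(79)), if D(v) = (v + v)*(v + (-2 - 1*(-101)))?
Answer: 425994504376/4535 ≈ 9.3935e+7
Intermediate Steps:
D(v) = 2*v*(99 + v) (D(v) = (2*v)*(v + (-2 + 101)) = (2*v)*(v + 99) = (2*v)*(99 + v) = 2*v*(99 + v))
(3320 + (-24558 + 1624)/(2167 + 11438))*(L(66) + D(79)) = (3320 + (-24558 + 1624)/(2167 + 11438))*(184 + 2*79*(99 + 79)) = (3320 - 22934/13605)*(184 + 2*79*178) = (3320 - 22934*1/13605)*(184 + 28124) = (3320 - 22934/13605)*28308 = (45145666/13605)*28308 = 425994504376/4535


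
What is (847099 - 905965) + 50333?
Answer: -8533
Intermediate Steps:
(847099 - 905965) + 50333 = -58866 + 50333 = -8533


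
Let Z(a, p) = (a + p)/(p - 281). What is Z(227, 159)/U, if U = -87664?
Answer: 193/5347504 ≈ 3.6092e-5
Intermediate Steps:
Z(a, p) = (a + p)/(-281 + p)
Z(227, 159)/U = ((227 + 159)/(-281 + 159))/(-87664) = (386/(-122))*(-1/87664) = -1/122*386*(-1/87664) = -193/61*(-1/87664) = 193/5347504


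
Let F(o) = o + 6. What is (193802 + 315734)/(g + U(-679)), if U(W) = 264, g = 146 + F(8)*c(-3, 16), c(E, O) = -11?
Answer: 15923/8 ≈ 1990.4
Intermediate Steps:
F(o) = 6 + o
g = -8 (g = 146 + (6 + 8)*(-11) = 146 + 14*(-11) = 146 - 154 = -8)
(193802 + 315734)/(g + U(-679)) = (193802 + 315734)/(-8 + 264) = 509536/256 = 509536*(1/256) = 15923/8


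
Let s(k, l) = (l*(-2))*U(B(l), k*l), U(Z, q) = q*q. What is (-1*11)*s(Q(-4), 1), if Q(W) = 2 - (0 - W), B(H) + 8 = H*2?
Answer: 88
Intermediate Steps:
B(H) = -8 + 2*H (B(H) = -8 + H*2 = -8 + 2*H)
U(Z, q) = q**2
Q(W) = 2 + W (Q(W) = 2 - (-1)*W = 2 + W)
s(k, l) = -2*k**2*l**3 (s(k, l) = (l*(-2))*(k*l)**2 = (-2*l)*(k**2*l**2) = -2*k**2*l**3)
(-1*11)*s(Q(-4), 1) = (-1*11)*(-2*(2 - 4)**2*1**3) = -(-22)*(-2)**2 = -(-22)*4 = -11*(-8) = 88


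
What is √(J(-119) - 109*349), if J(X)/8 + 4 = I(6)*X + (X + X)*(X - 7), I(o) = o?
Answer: 3*√21791 ≈ 442.85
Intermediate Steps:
J(X) = -32 + 48*X + 16*X*(-7 + X) (J(X) = -32 + 8*(6*X + (X + X)*(X - 7)) = -32 + 8*(6*X + (2*X)*(-7 + X)) = -32 + 8*(6*X + 2*X*(-7 + X)) = -32 + (48*X + 16*X*(-7 + X)) = -32 + 48*X + 16*X*(-7 + X))
√(J(-119) - 109*349) = √((-32 - 64*(-119) + 16*(-119)²) - 109*349) = √((-32 + 7616 + 16*14161) - 38041) = √((-32 + 7616 + 226576) - 38041) = √(234160 - 38041) = √196119 = 3*√21791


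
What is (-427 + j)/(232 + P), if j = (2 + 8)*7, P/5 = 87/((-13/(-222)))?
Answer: -273/5858 ≈ -0.046603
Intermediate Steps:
P = 96570/13 (P = 5*(87/((-13/(-222)))) = 5*(87/((-13*(-1/222)))) = 5*(87/(13/222)) = 5*(87*(222/13)) = 5*(19314/13) = 96570/13 ≈ 7428.5)
j = 70 (j = 10*7 = 70)
(-427 + j)/(232 + P) = (-427 + 70)/(232 + 96570/13) = -357/99586/13 = -357*13/99586 = -273/5858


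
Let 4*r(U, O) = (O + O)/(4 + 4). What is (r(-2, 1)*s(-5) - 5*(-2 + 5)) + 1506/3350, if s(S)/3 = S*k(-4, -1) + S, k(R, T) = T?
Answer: -24372/1675 ≈ -14.550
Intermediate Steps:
r(U, O) = O/16 (r(U, O) = ((O + O)/(4 + 4))/4 = ((2*O)/8)/4 = ((2*O)*(⅛))/4 = (O/4)/4 = O/16)
s(S) = 0 (s(S) = 3*(S*(-1) + S) = 3*(-S + S) = 3*0 = 0)
(r(-2, 1)*s(-5) - 5*(-2 + 5)) + 1506/3350 = (((1/16)*1)*0 - 5*(-2 + 5)) + 1506/3350 = ((1/16)*0 - 5*3) + 1506*(1/3350) = (0 - 15) + 753/1675 = -15 + 753/1675 = -24372/1675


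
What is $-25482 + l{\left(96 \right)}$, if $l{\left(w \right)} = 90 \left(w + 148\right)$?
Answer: $-3522$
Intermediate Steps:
$l{\left(w \right)} = 13320 + 90 w$ ($l{\left(w \right)} = 90 \left(148 + w\right) = 13320 + 90 w$)
$-25482 + l{\left(96 \right)} = -25482 + \left(13320 + 90 \cdot 96\right) = -25482 + \left(13320 + 8640\right) = -25482 + 21960 = -3522$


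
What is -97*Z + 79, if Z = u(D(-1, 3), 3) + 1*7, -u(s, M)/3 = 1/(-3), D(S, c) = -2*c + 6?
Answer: -697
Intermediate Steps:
D(S, c) = 6 - 2*c
u(s, M) = 1 (u(s, M) = -3/(-3) = -3*(-⅓) = 1)
Z = 8 (Z = 1 + 1*7 = 1 + 7 = 8)
-97*Z + 79 = -97*8 + 79 = -776 + 79 = -697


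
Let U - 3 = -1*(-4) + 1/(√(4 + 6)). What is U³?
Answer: (70 + √10)³/1000 ≈ 391.62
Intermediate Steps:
U = 7 + √10/10 (U = 3 + (-1*(-4) + 1/(√(4 + 6))) = 3 + (4 + 1/(√10)) = 3 + (4 + √10/10) = 7 + √10/10 ≈ 7.3162)
U³ = (7 + √10/10)³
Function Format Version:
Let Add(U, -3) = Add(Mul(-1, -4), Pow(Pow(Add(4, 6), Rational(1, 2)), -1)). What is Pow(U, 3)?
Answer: Mul(Rational(1, 1000), Pow(Add(70, Pow(10, Rational(1, 2))), 3)) ≈ 391.62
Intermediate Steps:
U = Add(7, Mul(Rational(1, 10), Pow(10, Rational(1, 2)))) (U = Add(3, Add(Mul(-1, -4), Pow(Pow(Add(4, 6), Rational(1, 2)), -1))) = Add(3, Add(4, Pow(Pow(10, Rational(1, 2)), -1))) = Add(3, Add(4, Mul(Rational(1, 10), Pow(10, Rational(1, 2))))) = Add(7, Mul(Rational(1, 10), Pow(10, Rational(1, 2)))) ≈ 7.3162)
Pow(U, 3) = Pow(Add(7, Mul(Rational(1, 10), Pow(10, Rational(1, 2)))), 3)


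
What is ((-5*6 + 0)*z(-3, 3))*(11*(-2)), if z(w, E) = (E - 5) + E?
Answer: 660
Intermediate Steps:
z(w, E) = -5 + 2*E (z(w, E) = (-5 + E) + E = -5 + 2*E)
((-5*6 + 0)*z(-3, 3))*(11*(-2)) = ((-5*6 + 0)*(-5 + 2*3))*(11*(-2)) = ((-30 + 0)*(-5 + 6))*(-22) = -30*1*(-22) = -30*(-22) = 660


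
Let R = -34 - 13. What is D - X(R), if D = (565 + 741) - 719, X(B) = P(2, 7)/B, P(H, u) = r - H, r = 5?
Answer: 27592/47 ≈ 587.06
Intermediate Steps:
P(H, u) = 5 - H
R = -47
X(B) = 3/B (X(B) = (5 - 1*2)/B = (5 - 2)/B = 3/B)
D = 587 (D = 1306 - 719 = 587)
D - X(R) = 587 - 3/(-47) = 587 - 3*(-1)/47 = 587 - 1*(-3/47) = 587 + 3/47 = 27592/47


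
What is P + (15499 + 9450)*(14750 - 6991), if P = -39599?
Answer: 193539692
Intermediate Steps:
P + (15499 + 9450)*(14750 - 6991) = -39599 + (15499 + 9450)*(14750 - 6991) = -39599 + 24949*7759 = -39599 + 193579291 = 193539692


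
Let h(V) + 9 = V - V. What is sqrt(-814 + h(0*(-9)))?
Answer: I*sqrt(823) ≈ 28.688*I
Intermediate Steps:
h(V) = -9 (h(V) = -9 + (V - V) = -9 + 0 = -9)
sqrt(-814 + h(0*(-9))) = sqrt(-814 - 9) = sqrt(-823) = I*sqrt(823)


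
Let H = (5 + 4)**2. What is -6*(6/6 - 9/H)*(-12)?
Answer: 64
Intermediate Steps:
H = 81 (H = 9**2 = 81)
-6*(6/6 - 9/H)*(-12) = -6*(6/6 - 9/81)*(-12) = -6*(6*(1/6) - 9*1/81)*(-12) = -6*(1 - 1/9)*(-12) = -6*8/9*(-12) = -16/3*(-12) = 64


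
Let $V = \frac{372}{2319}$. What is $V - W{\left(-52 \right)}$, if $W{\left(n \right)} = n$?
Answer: $\frac{40320}{773} \approx 52.16$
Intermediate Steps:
$V = \frac{124}{773}$ ($V = 372 \cdot \frac{1}{2319} = \frac{124}{773} \approx 0.16041$)
$V - W{\left(-52 \right)} = \frac{124}{773} - -52 = \frac{124}{773} + 52 = \frac{40320}{773}$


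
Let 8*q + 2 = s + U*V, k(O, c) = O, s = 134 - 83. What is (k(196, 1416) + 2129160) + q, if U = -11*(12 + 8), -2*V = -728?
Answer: 16954817/8 ≈ 2.1194e+6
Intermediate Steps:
V = 364 (V = -½*(-728) = 364)
s = 51
U = -220 (U = -11*20 = -220)
q = -80031/8 (q = -¼ + (51 - 220*364)/8 = -¼ + (51 - 80080)/8 = -¼ + (⅛)*(-80029) = -¼ - 80029/8 = -80031/8 ≈ -10004.)
(k(196, 1416) + 2129160) + q = (196 + 2129160) - 80031/8 = 2129356 - 80031/8 = 16954817/8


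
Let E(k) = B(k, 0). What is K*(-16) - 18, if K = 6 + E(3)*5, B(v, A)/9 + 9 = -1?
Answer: 7086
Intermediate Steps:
B(v, A) = -90 (B(v, A) = -81 + 9*(-1) = -81 - 9 = -90)
E(k) = -90
K = -444 (K = 6 - 90*5 = 6 - 450 = -444)
K*(-16) - 18 = -444*(-16) - 18 = 7104 - 18 = 7086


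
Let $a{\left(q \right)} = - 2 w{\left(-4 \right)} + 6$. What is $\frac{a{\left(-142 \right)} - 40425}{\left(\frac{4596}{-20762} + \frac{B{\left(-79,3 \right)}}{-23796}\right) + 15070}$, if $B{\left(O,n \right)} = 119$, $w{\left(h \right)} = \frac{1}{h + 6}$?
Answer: $- \frac{232204699440}{86572792111} \approx -2.6822$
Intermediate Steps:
$w{\left(h \right)} = \frac{1}{6 + h}$
$a{\left(q \right)} = 5$ ($a{\left(q \right)} = - \frac{2}{6 - 4} + 6 = - \frac{2}{2} + 6 = \left(-2\right) \frac{1}{2} + 6 = -1 + 6 = 5$)
$\frac{a{\left(-142 \right)} - 40425}{\left(\frac{4596}{-20762} + \frac{B{\left(-79,3 \right)}}{-23796}\right) + 15070} = \frac{5 - 40425}{\left(\frac{4596}{-20762} + \frac{119}{-23796}\right) + 15070} = - \frac{40420}{\left(4596 \left(- \frac{1}{20762}\right) + 119 \left(- \frac{1}{23796}\right)\right) + 15070} = - \frac{40420}{\left(- \frac{2298}{10381} - \frac{119}{23796}\right) + 15070} = - \frac{40420}{- \frac{55918547}{247026276} + 15070} = - \frac{40420}{\frac{3722630060773}{247026276}} = \left(-40420\right) \frac{247026276}{3722630060773} = - \frac{232204699440}{86572792111}$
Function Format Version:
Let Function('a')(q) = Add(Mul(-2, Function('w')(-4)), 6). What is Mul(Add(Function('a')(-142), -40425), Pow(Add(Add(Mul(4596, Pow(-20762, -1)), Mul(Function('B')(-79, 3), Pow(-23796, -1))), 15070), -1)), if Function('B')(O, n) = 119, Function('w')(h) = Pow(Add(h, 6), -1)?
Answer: Rational(-232204699440, 86572792111) ≈ -2.6822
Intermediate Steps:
Function('w')(h) = Pow(Add(6, h), -1)
Function('a')(q) = 5 (Function('a')(q) = Add(Mul(-2, Pow(Add(6, -4), -1)), 6) = Add(Mul(-2, Pow(2, -1)), 6) = Add(Mul(-2, Rational(1, 2)), 6) = Add(-1, 6) = 5)
Mul(Add(Function('a')(-142), -40425), Pow(Add(Add(Mul(4596, Pow(-20762, -1)), Mul(Function('B')(-79, 3), Pow(-23796, -1))), 15070), -1)) = Mul(Add(5, -40425), Pow(Add(Add(Mul(4596, Pow(-20762, -1)), Mul(119, Pow(-23796, -1))), 15070), -1)) = Mul(-40420, Pow(Add(Add(Mul(4596, Rational(-1, 20762)), Mul(119, Rational(-1, 23796))), 15070), -1)) = Mul(-40420, Pow(Add(Add(Rational(-2298, 10381), Rational(-119, 23796)), 15070), -1)) = Mul(-40420, Pow(Add(Rational(-55918547, 247026276), 15070), -1)) = Mul(-40420, Pow(Rational(3722630060773, 247026276), -1)) = Mul(-40420, Rational(247026276, 3722630060773)) = Rational(-232204699440, 86572792111)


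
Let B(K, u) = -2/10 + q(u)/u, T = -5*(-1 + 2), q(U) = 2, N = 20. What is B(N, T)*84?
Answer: -252/5 ≈ -50.400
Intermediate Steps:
T = -5 (T = -5*1 = -5)
B(K, u) = -⅕ + 2/u (B(K, u) = -2/10 + 2/u = -2*⅒ + 2/u = -⅕ + 2/u)
B(N, T)*84 = ((⅕)*(10 - 1*(-5))/(-5))*84 = ((⅕)*(-⅕)*(10 + 5))*84 = ((⅕)*(-⅕)*15)*84 = -⅗*84 = -252/5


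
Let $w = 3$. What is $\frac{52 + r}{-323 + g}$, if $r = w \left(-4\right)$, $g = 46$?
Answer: $- \frac{40}{277} \approx -0.1444$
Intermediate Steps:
$r = -12$ ($r = 3 \left(-4\right) = -12$)
$\frac{52 + r}{-323 + g} = \frac{52 - 12}{-323 + 46} = \frac{40}{-277} = 40 \left(- \frac{1}{277}\right) = - \frac{40}{277}$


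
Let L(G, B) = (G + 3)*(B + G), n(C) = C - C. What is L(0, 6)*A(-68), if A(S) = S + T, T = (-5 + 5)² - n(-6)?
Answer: -1224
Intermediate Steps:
n(C) = 0
T = 0 (T = (-5 + 5)² - 1*0 = 0² + 0 = 0 + 0 = 0)
L(G, B) = (3 + G)*(B + G)
A(S) = S (A(S) = S + 0 = S)
L(0, 6)*A(-68) = (0² + 3*6 + 3*0 + 6*0)*(-68) = (0 + 18 + 0 + 0)*(-68) = 18*(-68) = -1224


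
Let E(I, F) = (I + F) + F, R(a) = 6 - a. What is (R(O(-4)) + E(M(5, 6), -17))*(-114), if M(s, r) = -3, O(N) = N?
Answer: 3078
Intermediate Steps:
E(I, F) = I + 2*F (E(I, F) = (F + I) + F = I + 2*F)
(R(O(-4)) + E(M(5, 6), -17))*(-114) = ((6 - 1*(-4)) + (-3 + 2*(-17)))*(-114) = ((6 + 4) + (-3 - 34))*(-114) = (10 - 37)*(-114) = -27*(-114) = 3078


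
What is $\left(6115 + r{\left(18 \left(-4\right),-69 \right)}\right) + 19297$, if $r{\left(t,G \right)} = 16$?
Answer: $25428$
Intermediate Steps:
$\left(6115 + r{\left(18 \left(-4\right),-69 \right)}\right) + 19297 = \left(6115 + 16\right) + 19297 = 6131 + 19297 = 25428$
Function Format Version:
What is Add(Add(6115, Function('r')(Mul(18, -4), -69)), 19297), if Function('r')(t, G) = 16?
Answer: 25428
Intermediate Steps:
Add(Add(6115, Function('r')(Mul(18, -4), -69)), 19297) = Add(Add(6115, 16), 19297) = Add(6131, 19297) = 25428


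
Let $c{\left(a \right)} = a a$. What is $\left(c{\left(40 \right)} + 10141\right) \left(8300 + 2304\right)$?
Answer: $124501564$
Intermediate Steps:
$c{\left(a \right)} = a^{2}$
$\left(c{\left(40 \right)} + 10141\right) \left(8300 + 2304\right) = \left(40^{2} + 10141\right) \left(8300 + 2304\right) = \left(1600 + 10141\right) 10604 = 11741 \cdot 10604 = 124501564$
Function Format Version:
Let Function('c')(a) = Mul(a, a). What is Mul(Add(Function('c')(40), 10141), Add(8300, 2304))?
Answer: 124501564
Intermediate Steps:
Function('c')(a) = Pow(a, 2)
Mul(Add(Function('c')(40), 10141), Add(8300, 2304)) = Mul(Add(Pow(40, 2), 10141), Add(8300, 2304)) = Mul(Add(1600, 10141), 10604) = Mul(11741, 10604) = 124501564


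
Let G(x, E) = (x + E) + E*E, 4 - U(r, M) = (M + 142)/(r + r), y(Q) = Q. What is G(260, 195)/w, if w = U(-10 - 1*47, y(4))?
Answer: 2193360/301 ≈ 7286.9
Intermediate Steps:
U(r, M) = 4 - (142 + M)/(2*r) (U(r, M) = 4 - (M + 142)/(r + r) = 4 - (142 + M)/(2*r))
G(x, E) = E + x + E² (G(x, E) = (E + x) + E² = E + x + E²)
w = 301/57 (w = (-142 - 1*4 + 8*(-10 - 1*47))/(2*(-10 - 1*47)) = (-142 - 4 + 8*(-10 - 47))/(2*(-10 - 47)) = (½)*(-142 - 4 + 8*(-57))/(-57) = (½)*(-1/57)*(-142 - 4 - 456) = (½)*(-1/57)*(-602) = 301/57 ≈ 5.2807)
G(260, 195)/w = (195 + 260 + 195²)/(301/57) = (195 + 260 + 38025)*(57/301) = 38480*(57/301) = 2193360/301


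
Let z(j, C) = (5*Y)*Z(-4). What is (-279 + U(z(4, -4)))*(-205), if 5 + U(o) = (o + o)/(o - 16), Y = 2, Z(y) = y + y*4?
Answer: 1561690/27 ≈ 57840.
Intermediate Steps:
Z(y) = 5*y (Z(y) = y + 4*y = 5*y)
z(j, C) = -200 (z(j, C) = (5*2)*(5*(-4)) = 10*(-20) = -200)
U(o) = -5 + 2*o/(-16 + o) (U(o) = -5 + (o + o)/(o - 16) = -5 + (2*o)/(-16 + o) = -5 + 2*o/(-16 + o))
(-279 + U(z(4, -4)))*(-205) = (-279 + (80 - 3*(-200))/(-16 - 200))*(-205) = (-279 + (80 + 600)/(-216))*(-205) = (-279 - 1/216*680)*(-205) = (-279 - 85/27)*(-205) = -7618/27*(-205) = 1561690/27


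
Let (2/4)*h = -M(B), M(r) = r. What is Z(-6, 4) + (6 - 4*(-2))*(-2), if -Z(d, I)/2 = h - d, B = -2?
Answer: -48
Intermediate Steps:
h = 4 (h = 2*(-1*(-2)) = 2*2 = 4)
Z(d, I) = -8 + 2*d (Z(d, I) = -2*(4 - d) = -8 + 2*d)
Z(-6, 4) + (6 - 4*(-2))*(-2) = (-8 + 2*(-6)) + (6 - 4*(-2))*(-2) = (-8 - 12) + (6 + 8)*(-2) = -20 + 14*(-2) = -20 - 28 = -48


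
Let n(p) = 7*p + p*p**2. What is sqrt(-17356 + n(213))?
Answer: 2*sqrt(2411933) ≈ 3106.1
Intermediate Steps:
n(p) = p**3 + 7*p (n(p) = 7*p + p**3 = p**3 + 7*p)
sqrt(-17356 + n(213)) = sqrt(-17356 + 213*(7 + 213**2)) = sqrt(-17356 + 213*(7 + 45369)) = sqrt(-17356 + 213*45376) = sqrt(-17356 + 9665088) = sqrt(9647732) = 2*sqrt(2411933)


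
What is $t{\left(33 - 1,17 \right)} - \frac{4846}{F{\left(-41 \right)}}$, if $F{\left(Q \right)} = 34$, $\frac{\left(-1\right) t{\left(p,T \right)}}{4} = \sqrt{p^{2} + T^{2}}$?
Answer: $- \frac{2423}{17} - 4 \sqrt{1313} \approx -287.47$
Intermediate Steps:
$t{\left(p,T \right)} = - 4 \sqrt{T^{2} + p^{2}}$ ($t{\left(p,T \right)} = - 4 \sqrt{p^{2} + T^{2}} = - 4 \sqrt{T^{2} + p^{2}}$)
$t{\left(33 - 1,17 \right)} - \frac{4846}{F{\left(-41 \right)}} = - 4 \sqrt{17^{2} + \left(33 - 1\right)^{2}} - \frac{4846}{34} = - 4 \sqrt{289 + \left(33 - 1\right)^{2}} - \frac{2423}{17} = - 4 \sqrt{289 + 32^{2}} - \frac{2423}{17} = - 4 \sqrt{289 + 1024} - \frac{2423}{17} = - 4 \sqrt{1313} - \frac{2423}{17} = - \frac{2423}{17} - 4 \sqrt{1313}$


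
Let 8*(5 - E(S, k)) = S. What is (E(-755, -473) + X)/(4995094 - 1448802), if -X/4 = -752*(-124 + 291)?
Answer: 4019483/28370336 ≈ 0.14168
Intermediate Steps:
X = 502336 (X = -(-3008)*(-124 + 291) = -(-3008)*167 = -4*(-125584) = 502336)
E(S, k) = 5 - S/8
(E(-755, -473) + X)/(4995094 - 1448802) = ((5 - ⅛*(-755)) + 502336)/(4995094 - 1448802) = ((5 + 755/8) + 502336)/3546292 = (795/8 + 502336)*(1/3546292) = (4019483/8)*(1/3546292) = 4019483/28370336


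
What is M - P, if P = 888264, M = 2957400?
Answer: 2069136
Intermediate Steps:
M - P = 2957400 - 1*888264 = 2957400 - 888264 = 2069136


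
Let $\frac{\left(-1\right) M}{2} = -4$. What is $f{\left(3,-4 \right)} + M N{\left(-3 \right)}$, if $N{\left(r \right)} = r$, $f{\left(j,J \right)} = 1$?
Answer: $-23$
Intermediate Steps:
$M = 8$ ($M = \left(-2\right) \left(-4\right) = 8$)
$f{\left(3,-4 \right)} + M N{\left(-3 \right)} = 1 + 8 \left(-3\right) = 1 - 24 = -23$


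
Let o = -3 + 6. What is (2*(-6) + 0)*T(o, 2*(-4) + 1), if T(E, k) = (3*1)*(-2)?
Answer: 72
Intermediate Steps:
o = 3
T(E, k) = -6 (T(E, k) = 3*(-2) = -6)
(2*(-6) + 0)*T(o, 2*(-4) + 1) = (2*(-6) + 0)*(-6) = (-12 + 0)*(-6) = -12*(-6) = 72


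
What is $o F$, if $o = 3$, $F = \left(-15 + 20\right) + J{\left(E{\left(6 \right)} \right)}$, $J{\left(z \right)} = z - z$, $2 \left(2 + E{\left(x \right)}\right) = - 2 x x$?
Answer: $15$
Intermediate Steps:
$E{\left(x \right)} = -2 - x^{2}$ ($E{\left(x \right)} = -2 + \frac{- 2 x x}{2} = -2 + \frac{\left(-2\right) x^{2}}{2} = -2 - x^{2}$)
$J{\left(z \right)} = 0$
$F = 5$ ($F = \left(-15 + 20\right) + 0 = 5 + 0 = 5$)
$o F = 3 \cdot 5 = 15$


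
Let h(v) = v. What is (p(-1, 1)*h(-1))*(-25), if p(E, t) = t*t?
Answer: 25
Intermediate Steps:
p(E, t) = t**2
(p(-1, 1)*h(-1))*(-25) = (1**2*(-1))*(-25) = (1*(-1))*(-25) = -1*(-25) = 25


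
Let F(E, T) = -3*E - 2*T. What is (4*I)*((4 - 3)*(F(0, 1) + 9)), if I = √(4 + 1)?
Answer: 28*√5 ≈ 62.610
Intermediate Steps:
I = √5 ≈ 2.2361
(4*I)*((4 - 3)*(F(0, 1) + 9)) = (4*√5)*((4 - 3)*((-3*0 - 2*1) + 9)) = (4*√5)*(1*((0 - 2) + 9)) = (4*√5)*(1*(-2 + 9)) = (4*√5)*(1*7) = (4*√5)*7 = 28*√5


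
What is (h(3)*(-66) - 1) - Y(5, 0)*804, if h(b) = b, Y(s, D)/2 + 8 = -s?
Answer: 20705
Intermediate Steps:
Y(s, D) = -16 - 2*s (Y(s, D) = -16 + 2*(-s) = -16 - 2*s)
(h(3)*(-66) - 1) - Y(5, 0)*804 = (3*(-66) - 1) - (-16 - 2*5)*804 = (-198 - 1) - (-16 - 10)*804 = -199 - (-26)*804 = -199 - 1*(-20904) = -199 + 20904 = 20705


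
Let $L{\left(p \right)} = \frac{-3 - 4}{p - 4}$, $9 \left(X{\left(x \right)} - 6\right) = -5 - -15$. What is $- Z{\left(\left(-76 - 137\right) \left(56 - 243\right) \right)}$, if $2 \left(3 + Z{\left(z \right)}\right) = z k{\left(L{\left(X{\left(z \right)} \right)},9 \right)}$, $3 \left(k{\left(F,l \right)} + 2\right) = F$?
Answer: $\frac{438165}{8} \approx 54771.0$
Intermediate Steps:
$X{\left(x \right)} = \frac{64}{9}$ ($X{\left(x \right)} = 6 + \frac{-5 - -15}{9} = 6 + \frac{-5 + 15}{9} = 6 + \frac{1}{9} \cdot 10 = 6 + \frac{10}{9} = \frac{64}{9}$)
$L{\left(p \right)} = - \frac{7}{-4 + p}$
$k{\left(F,l \right)} = -2 + \frac{F}{3}$
$Z{\left(z \right)} = -3 - \frac{11 z}{8}$ ($Z{\left(z \right)} = -3 + \frac{z \left(-2 + \frac{\left(-7\right) \frac{1}{-4 + \frac{64}{9}}}{3}\right)}{2} = -3 + \frac{z \left(-2 + \frac{\left(-7\right) \frac{1}{\frac{28}{9}}}{3}\right)}{2} = -3 + \frac{z \left(-2 + \frac{\left(-7\right) \frac{9}{28}}{3}\right)}{2} = -3 + \frac{z \left(-2 + \frac{1}{3} \left(- \frac{9}{4}\right)\right)}{2} = -3 + \frac{z \left(-2 - \frac{3}{4}\right)}{2} = -3 + \frac{z \left(- \frac{11}{4}\right)}{2} = -3 + \frac{\left(- \frac{11}{4}\right) z}{2} = -3 - \frac{11 z}{8}$)
$- Z{\left(\left(-76 - 137\right) \left(56 - 243\right) \right)} = - (-3 - \frac{11 \left(-76 - 137\right) \left(56 - 243\right)}{8}) = - (-3 - \frac{11 \left(\left(-213\right) \left(-187\right)\right)}{8}) = - (-3 - \frac{438141}{8}) = \left(-1\right) \left(- \frac{438165}{8}\right) = \frac{438165}{8}$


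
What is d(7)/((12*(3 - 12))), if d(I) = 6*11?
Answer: -11/18 ≈ -0.61111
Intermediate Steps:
d(I) = 66
d(7)/((12*(3 - 12))) = 66/((12*(3 - 12))) = 66/((12*(-9))) = 66/(-108) = 66*(-1/108) = -11/18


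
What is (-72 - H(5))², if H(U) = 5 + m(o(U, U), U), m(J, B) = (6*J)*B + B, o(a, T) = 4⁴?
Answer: 60248644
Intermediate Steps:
o(a, T) = 256
m(J, B) = B + 6*B*J (m(J, B) = 6*B*J + B = B + 6*B*J)
H(U) = 5 + 1537*U (H(U) = 5 + U*(1 + 6*256) = 5 + U*(1 + 1536) = 5 + U*1537 = 5 + 1537*U)
(-72 - H(5))² = (-72 - (5 + 1537*5))² = (-72 - (5 + 7685))² = (-72 - 1*7690)² = (-72 - 7690)² = (-7762)² = 60248644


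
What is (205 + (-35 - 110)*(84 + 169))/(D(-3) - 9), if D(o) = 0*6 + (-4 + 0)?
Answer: 36480/13 ≈ 2806.2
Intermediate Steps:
D(o) = -4 (D(o) = 0 - 4 = -4)
(205 + (-35 - 110)*(84 + 169))/(D(-3) - 9) = (205 + (-35 - 110)*(84 + 169))/(-4 - 9) = (205 - 145*253)/(-13) = (205 - 36685)*(-1/13) = -36480*(-1/13) = 36480/13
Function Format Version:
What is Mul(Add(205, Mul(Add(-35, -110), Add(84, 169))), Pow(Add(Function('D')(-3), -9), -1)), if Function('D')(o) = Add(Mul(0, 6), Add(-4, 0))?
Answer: Rational(36480, 13) ≈ 2806.2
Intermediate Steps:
Function('D')(o) = -4 (Function('D')(o) = Add(0, -4) = -4)
Mul(Add(205, Mul(Add(-35, -110), Add(84, 169))), Pow(Add(Function('D')(-3), -9), -1)) = Mul(Add(205, Mul(Add(-35, -110), Add(84, 169))), Pow(Add(-4, -9), -1)) = Mul(Add(205, Mul(-145, 253)), Pow(-13, -1)) = Mul(Add(205, -36685), Rational(-1, 13)) = Mul(-36480, Rational(-1, 13)) = Rational(36480, 13)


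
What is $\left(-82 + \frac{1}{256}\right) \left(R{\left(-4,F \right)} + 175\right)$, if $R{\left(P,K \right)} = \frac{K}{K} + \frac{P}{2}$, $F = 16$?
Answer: $- \frac{1826217}{128} \approx -14267.0$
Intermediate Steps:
$R{\left(P,K \right)} = 1 + \frac{P}{2}$ ($R{\left(P,K \right)} = 1 + P \frac{1}{2} = 1 + \frac{P}{2}$)
$\left(-82 + \frac{1}{256}\right) \left(R{\left(-4,F \right)} + 175\right) = \left(-82 + \frac{1}{256}\right) \left(\left(1 + \frac{1}{2} \left(-4\right)\right) + 175\right) = \left(-82 + \frac{1}{256}\right) \left(\left(1 - 2\right) + 175\right) = - \frac{20991 \left(-1 + 175\right)}{256} = \left(- \frac{20991}{256}\right) 174 = - \frac{1826217}{128}$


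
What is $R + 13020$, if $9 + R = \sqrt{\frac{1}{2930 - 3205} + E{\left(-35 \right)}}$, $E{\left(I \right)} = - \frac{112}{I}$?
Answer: $13011 + \frac{\sqrt{9669}}{55} \approx 13013.0$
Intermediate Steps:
$R = -9 + \frac{\sqrt{9669}}{55}$ ($R = -9 + \sqrt{\frac{1}{2930 - 3205} - \frac{112}{-35}} = -9 + \sqrt{\frac{1}{-275} - - \frac{16}{5}} = -9 + \sqrt{- \frac{1}{275} + \frac{16}{5}} = -9 + \sqrt{\frac{879}{275}} = -9 + \frac{\sqrt{9669}}{55} \approx -7.2122$)
$R + 13020 = \left(-9 + \frac{\sqrt{9669}}{55}\right) + 13020 = 13011 + \frac{\sqrt{9669}}{55}$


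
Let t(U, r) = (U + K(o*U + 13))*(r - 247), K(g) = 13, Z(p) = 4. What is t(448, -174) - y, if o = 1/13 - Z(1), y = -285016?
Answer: 90935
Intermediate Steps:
o = -51/13 (o = 1/13 - 1*4 = 1/13 - 4 = -51/13 ≈ -3.9231)
t(U, r) = (-247 + r)*(13 + U) (t(U, r) = (U + 13)*(r - 247) = (13 + U)*(-247 + r) = (-247 + r)*(13 + U))
t(448, -174) - y = (-3211 - 247*448 + 13*(-174) + 448*(-174)) - 1*(-285016) = (-3211 - 110656 - 2262 - 77952) + 285016 = -194081 + 285016 = 90935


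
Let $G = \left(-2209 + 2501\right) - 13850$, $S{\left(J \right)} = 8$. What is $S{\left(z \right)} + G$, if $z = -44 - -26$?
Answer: $-13550$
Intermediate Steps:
$z = -18$ ($z = -44 + 26 = -18$)
$G = -13558$ ($G = 292 - 13850 = -13558$)
$S{\left(z \right)} + G = 8 - 13558 = -13550$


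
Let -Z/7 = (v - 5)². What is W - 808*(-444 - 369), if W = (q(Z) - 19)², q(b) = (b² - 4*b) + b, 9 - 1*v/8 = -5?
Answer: 41256738494555914785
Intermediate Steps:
v = 112 (v = 72 - 8*(-5) = 72 + 40 = 112)
Z = -80143 (Z = -7*(112 - 5)² = -7*107² = -7*11449 = -80143)
q(b) = b² - 3*b
W = 41256738494555257881 (W = (-80143*(-3 - 80143) - 19)² = (-80143*(-80146) - 19)² = (6423140878 - 19)² = 6423140859² = 41256738494555257881)
W - 808*(-444 - 369) = 41256738494555257881 - 808*(-444 - 369) = 41256738494555257881 - 808*(-813) = 41256738494555257881 + 656904 = 41256738494555914785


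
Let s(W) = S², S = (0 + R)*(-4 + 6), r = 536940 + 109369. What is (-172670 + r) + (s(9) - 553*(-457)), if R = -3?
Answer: 726396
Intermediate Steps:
r = 646309
S = -6 (S = (0 - 3)*(-4 + 6) = -3*2 = -6)
s(W) = 36 (s(W) = (-6)² = 36)
(-172670 + r) + (s(9) - 553*(-457)) = (-172670 + 646309) + (36 - 553*(-457)) = 473639 + (36 + 252721) = 473639 + 252757 = 726396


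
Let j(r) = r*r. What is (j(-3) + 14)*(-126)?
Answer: -2898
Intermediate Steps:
j(r) = r²
(j(-3) + 14)*(-126) = ((-3)² + 14)*(-126) = (9 + 14)*(-126) = 23*(-126) = -2898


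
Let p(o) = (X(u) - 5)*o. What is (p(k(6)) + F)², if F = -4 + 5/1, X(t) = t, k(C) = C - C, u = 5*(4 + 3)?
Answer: 1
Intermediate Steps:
u = 35 (u = 5*7 = 35)
k(C) = 0
F = 1 (F = -4 + 5*1 = -4 + 5 = 1)
p(o) = 30*o (p(o) = (35 - 5)*o = 30*o)
(p(k(6)) + F)² = (30*0 + 1)² = (0 + 1)² = 1² = 1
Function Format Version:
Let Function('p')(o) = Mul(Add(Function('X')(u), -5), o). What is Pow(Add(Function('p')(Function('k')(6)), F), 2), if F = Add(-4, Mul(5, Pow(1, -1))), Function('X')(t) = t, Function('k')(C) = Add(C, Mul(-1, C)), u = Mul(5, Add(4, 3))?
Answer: 1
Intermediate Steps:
u = 35 (u = Mul(5, 7) = 35)
Function('k')(C) = 0
F = 1 (F = Add(-4, Mul(5, 1)) = Add(-4, 5) = 1)
Function('p')(o) = Mul(30, o) (Function('p')(o) = Mul(Add(35, -5), o) = Mul(30, o))
Pow(Add(Function('p')(Function('k')(6)), F), 2) = Pow(Add(Mul(30, 0), 1), 2) = Pow(Add(0, 1), 2) = Pow(1, 2) = 1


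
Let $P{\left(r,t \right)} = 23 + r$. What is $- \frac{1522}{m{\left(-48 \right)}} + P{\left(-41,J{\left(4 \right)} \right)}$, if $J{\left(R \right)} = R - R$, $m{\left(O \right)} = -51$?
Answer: $\frac{604}{51} \approx 11.843$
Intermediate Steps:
$J{\left(R \right)} = 0$
$- \frac{1522}{m{\left(-48 \right)}} + P{\left(-41,J{\left(4 \right)} \right)} = - \frac{1522}{-51} + \left(23 - 41\right) = \left(-1522\right) \left(- \frac{1}{51}\right) - 18 = \frac{1522}{51} - 18 = \frac{604}{51}$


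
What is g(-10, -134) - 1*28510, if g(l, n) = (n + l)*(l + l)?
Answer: -25630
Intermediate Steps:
g(l, n) = 2*l*(l + n) (g(l, n) = (l + n)*(2*l) = 2*l*(l + n))
g(-10, -134) - 1*28510 = 2*(-10)*(-10 - 134) - 1*28510 = 2*(-10)*(-144) - 28510 = 2880 - 28510 = -25630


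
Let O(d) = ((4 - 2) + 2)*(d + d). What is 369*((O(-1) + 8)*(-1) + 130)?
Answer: 47970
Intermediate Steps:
O(d) = 8*d (O(d) = (2 + 2)*(2*d) = 4*(2*d) = 8*d)
369*((O(-1) + 8)*(-1) + 130) = 369*((8*(-1) + 8)*(-1) + 130) = 369*((-8 + 8)*(-1) + 130) = 369*(0*(-1) + 130) = 369*(0 + 130) = 369*130 = 47970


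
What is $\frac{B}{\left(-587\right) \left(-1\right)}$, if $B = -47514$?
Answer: $- \frac{47514}{587} \approx -80.944$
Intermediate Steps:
$\frac{B}{\left(-587\right) \left(-1\right)} = - \frac{47514}{\left(-587\right) \left(-1\right)} = - \frac{47514}{587}$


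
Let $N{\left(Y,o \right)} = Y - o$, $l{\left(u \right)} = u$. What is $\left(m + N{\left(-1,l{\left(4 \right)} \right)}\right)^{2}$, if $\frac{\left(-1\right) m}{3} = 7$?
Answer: $676$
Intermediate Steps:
$m = -21$ ($m = \left(-3\right) 7 = -21$)
$\left(m + N{\left(-1,l{\left(4 \right)} \right)}\right)^{2} = \left(-21 - 5\right)^{2} = \left(-26\right)^{2} = 676$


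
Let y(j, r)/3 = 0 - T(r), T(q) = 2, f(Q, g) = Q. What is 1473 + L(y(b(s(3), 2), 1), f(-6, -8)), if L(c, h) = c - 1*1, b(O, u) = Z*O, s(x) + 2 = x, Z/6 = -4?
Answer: 1466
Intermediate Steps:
Z = -24 (Z = 6*(-4) = -24)
s(x) = -2 + x
b(O, u) = -24*O
y(j, r) = -6 (y(j, r) = 3*(0 - 1*2) = 3*(0 - 2) = 3*(-2) = -6)
L(c, h) = -1 + c (L(c, h) = c - 1 = -1 + c)
1473 + L(y(b(s(3), 2), 1), f(-6, -8)) = 1473 + (-1 - 6) = 1473 - 7 = 1466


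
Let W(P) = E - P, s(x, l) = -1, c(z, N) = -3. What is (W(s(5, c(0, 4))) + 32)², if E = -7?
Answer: 676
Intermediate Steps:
W(P) = -7 - P
(W(s(5, c(0, 4))) + 32)² = ((-7 - 1*(-1)) + 32)² = ((-7 + 1) + 32)² = (-6 + 32)² = 26² = 676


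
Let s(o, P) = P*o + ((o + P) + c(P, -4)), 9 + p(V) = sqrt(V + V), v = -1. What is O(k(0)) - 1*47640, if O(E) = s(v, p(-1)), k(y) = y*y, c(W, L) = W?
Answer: -47650 + I*sqrt(2) ≈ -47650.0 + 1.4142*I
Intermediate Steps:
k(y) = y**2
p(V) = -9 + sqrt(2)*sqrt(V) (p(V) = -9 + sqrt(V + V) = -9 + sqrt(2*V) = -9 + sqrt(2)*sqrt(V))
s(o, P) = o + 2*P + P*o (s(o, P) = P*o + ((o + P) + P) = P*o + ((P + o) + P) = P*o + (o + 2*P) = o + 2*P + P*o)
O(E) = -10 + I*sqrt(2) (O(E) = -1 + 2*(-9 + sqrt(2)*sqrt(-1)) + (-9 + sqrt(2)*sqrt(-1))*(-1) = -1 + 2*(-9 + sqrt(2)*I) + (-9 + sqrt(2)*I)*(-1) = -1 + 2*(-9 + I*sqrt(2)) + (-9 + I*sqrt(2))*(-1) = -1 + (-18 + 2*I*sqrt(2)) + (9 - I*sqrt(2)) = -10 + I*sqrt(2))
O(k(0)) - 1*47640 = (-10 + I*sqrt(2)) - 1*47640 = (-10 + I*sqrt(2)) - 47640 = -47650 + I*sqrt(2)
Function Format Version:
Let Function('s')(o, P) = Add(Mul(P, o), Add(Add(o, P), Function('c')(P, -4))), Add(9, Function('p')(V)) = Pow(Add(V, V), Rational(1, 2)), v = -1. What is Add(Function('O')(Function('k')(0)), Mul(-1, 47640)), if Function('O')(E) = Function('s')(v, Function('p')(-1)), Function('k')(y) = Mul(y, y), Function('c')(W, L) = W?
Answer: Add(-47650, Mul(I, Pow(2, Rational(1, 2)))) ≈ Add(-47650., Mul(1.4142, I))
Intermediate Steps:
Function('k')(y) = Pow(y, 2)
Function('p')(V) = Add(-9, Mul(Pow(2, Rational(1, 2)), Pow(V, Rational(1, 2)))) (Function('p')(V) = Add(-9, Pow(Add(V, V), Rational(1, 2))) = Add(-9, Pow(Mul(2, V), Rational(1, 2))) = Add(-9, Mul(Pow(2, Rational(1, 2)), Pow(V, Rational(1, 2)))))
Function('s')(o, P) = Add(o, Mul(2, P), Mul(P, o)) (Function('s')(o, P) = Add(Mul(P, o), Add(Add(o, P), P)) = Add(Mul(P, o), Add(Add(P, o), P)) = Add(Mul(P, o), Add(o, Mul(2, P))) = Add(o, Mul(2, P), Mul(P, o)))
Function('O')(E) = Add(-10, Mul(I, Pow(2, Rational(1, 2)))) (Function('O')(E) = Add(-1, Mul(2, Add(-9, Mul(Pow(2, Rational(1, 2)), Pow(-1, Rational(1, 2))))), Mul(Add(-9, Mul(Pow(2, Rational(1, 2)), Pow(-1, Rational(1, 2)))), -1)) = Add(-1, Mul(2, Add(-9, Mul(Pow(2, Rational(1, 2)), I))), Mul(Add(-9, Mul(Pow(2, Rational(1, 2)), I)), -1)) = Add(-1, Mul(2, Add(-9, Mul(I, Pow(2, Rational(1, 2))))), Mul(Add(-9, Mul(I, Pow(2, Rational(1, 2)))), -1)) = Add(-1, Add(-18, Mul(2, I, Pow(2, Rational(1, 2)))), Add(9, Mul(-1, I, Pow(2, Rational(1, 2))))) = Add(-10, Mul(I, Pow(2, Rational(1, 2)))))
Add(Function('O')(Function('k')(0)), Mul(-1, 47640)) = Add(Add(-10, Mul(I, Pow(2, Rational(1, 2)))), Mul(-1, 47640)) = Add(Add(-10, Mul(I, Pow(2, Rational(1, 2)))), -47640) = Add(-47650, Mul(I, Pow(2, Rational(1, 2))))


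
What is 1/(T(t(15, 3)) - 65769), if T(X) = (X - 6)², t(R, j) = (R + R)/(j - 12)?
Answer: -9/591137 ≈ -1.5225e-5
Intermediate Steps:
t(R, j) = 2*R/(-12 + j) (t(R, j) = (2*R)/(-12 + j) = 2*R/(-12 + j))
T(X) = (-6 + X)²
1/(T(t(15, 3)) - 65769) = 1/((-6 + 2*15/(-12 + 3))² - 65769) = 1/((-6 + 2*15/(-9))² - 65769) = 1/((-6 + 2*15*(-⅑))² - 65769) = 1/((-6 - 10/3)² - 65769) = 1/((-28/3)² - 65769) = 1/(784/9 - 65769) = 1/(-591137/9) = -9/591137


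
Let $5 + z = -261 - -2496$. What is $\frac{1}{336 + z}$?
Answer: $\frac{1}{2566} \approx 0.00038971$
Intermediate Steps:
$z = 2230$ ($z = -5 - -2235 = -5 + \left(-261 + 2496\right) = -5 + 2235 = 2230$)
$\frac{1}{336 + z} = \frac{1}{336 + 2230} = \frac{1}{2566}$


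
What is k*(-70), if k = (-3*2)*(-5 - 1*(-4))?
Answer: -420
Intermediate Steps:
k = 6 (k = -6*(-5 + 4) = -6*(-1) = 6)
k*(-70) = 6*(-70) = -420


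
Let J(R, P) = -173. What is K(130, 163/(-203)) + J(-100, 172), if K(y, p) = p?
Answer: -35282/203 ≈ -173.80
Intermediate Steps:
K(130, 163/(-203)) + J(-100, 172) = 163/(-203) - 173 = 163*(-1/203) - 173 = -163/203 - 173 = -35282/203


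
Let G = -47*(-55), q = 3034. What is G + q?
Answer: 5619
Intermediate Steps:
G = 2585
G + q = 2585 + 3034 = 5619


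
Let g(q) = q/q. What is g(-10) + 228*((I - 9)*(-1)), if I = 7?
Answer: 457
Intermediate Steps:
g(q) = 1
g(-10) + 228*((I - 9)*(-1)) = 1 + 228*((7 - 9)*(-1)) = 1 + 228*(-2*(-1)) = 1 + 228*2 = 1 + 456 = 457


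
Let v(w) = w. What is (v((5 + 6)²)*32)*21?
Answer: 81312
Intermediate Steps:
(v((5 + 6)²)*32)*21 = ((5 + 6)²*32)*21 = (11²*32)*21 = (121*32)*21 = 3872*21 = 81312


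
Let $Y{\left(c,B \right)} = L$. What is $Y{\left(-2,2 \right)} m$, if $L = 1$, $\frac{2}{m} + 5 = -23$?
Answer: $- \frac{1}{14} \approx -0.071429$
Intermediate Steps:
$m = - \frac{1}{14}$ ($m = \frac{2}{-5 - 23} = \frac{2}{-28} = 2 \left(- \frac{1}{28}\right) = - \frac{1}{14} \approx -0.071429$)
$Y{\left(c,B \right)} = 1$
$Y{\left(-2,2 \right)} m = 1 \left(- \frac{1}{14}\right) = - \frac{1}{14}$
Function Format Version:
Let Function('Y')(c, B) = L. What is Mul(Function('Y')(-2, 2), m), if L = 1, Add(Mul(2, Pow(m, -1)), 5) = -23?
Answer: Rational(-1, 14) ≈ -0.071429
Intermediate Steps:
m = Rational(-1, 14) (m = Mul(2, Pow(Add(-5, -23), -1)) = Mul(2, Pow(-28, -1)) = Mul(2, Rational(-1, 28)) = Rational(-1, 14) ≈ -0.071429)
Function('Y')(c, B) = 1
Mul(Function('Y')(-2, 2), m) = Mul(1, Rational(-1, 14)) = Rational(-1, 14)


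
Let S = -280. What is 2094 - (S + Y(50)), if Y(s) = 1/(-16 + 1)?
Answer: 35611/15 ≈ 2374.1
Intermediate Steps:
Y(s) = -1/15 (Y(s) = 1/(-15) = -1/15)
2094 - (S + Y(50)) = 2094 - (-280 - 1/15) = 2094 - 1*(-4201/15) = 2094 + 4201/15 = 35611/15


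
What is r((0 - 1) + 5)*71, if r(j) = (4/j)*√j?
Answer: 142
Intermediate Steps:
r(j) = 4/√j
r((0 - 1) + 5)*71 = (4/√((0 - 1) + 5))*71 = (4/√(-1 + 5))*71 = (4/√4)*71 = (4*(½))*71 = 2*71 = 142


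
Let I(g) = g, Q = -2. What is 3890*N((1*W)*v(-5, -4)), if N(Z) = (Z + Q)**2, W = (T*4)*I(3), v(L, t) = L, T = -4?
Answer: 220345160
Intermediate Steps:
W = -48 (W = -4*4*3 = -16*3 = -48)
N(Z) = (-2 + Z)**2 (N(Z) = (Z - 2)**2 = (-2 + Z)**2)
3890*N((1*W)*v(-5, -4)) = 3890*(-2 + (1*(-48))*(-5))**2 = 3890*(-2 - 48*(-5))**2 = 3890*(-2 + 240)**2 = 3890*238**2 = 3890*56644 = 220345160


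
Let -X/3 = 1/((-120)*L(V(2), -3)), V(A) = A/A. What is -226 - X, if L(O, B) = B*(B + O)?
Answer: -54241/240 ≈ -226.00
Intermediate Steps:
V(A) = 1
X = 1/240 (X = -3/((-120)*((-3*(-3 + 1)))) = -(-1)/(40*((-3*(-2)))) = -(-1)/(40*6) = -3*(-1/720) = 1/240 ≈ 0.0041667)
-226 - X = -226 - 1*1/240 = -226 - 1/240 = -54241/240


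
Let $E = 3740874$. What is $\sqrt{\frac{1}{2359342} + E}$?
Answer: $\frac{\sqrt{20823555193231889878}}{2359342} \approx 1934.1$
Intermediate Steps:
$\sqrt{\frac{1}{2359342} + E} = \sqrt{\frac{1}{2359342} + 3740874} = \sqrt{\frac{8826001144909}{2359342}} = \frac{\sqrt{20823555193231889878}}{2359342}$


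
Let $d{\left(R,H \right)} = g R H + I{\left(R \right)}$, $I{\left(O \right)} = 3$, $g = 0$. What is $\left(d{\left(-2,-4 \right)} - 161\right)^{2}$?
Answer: $24964$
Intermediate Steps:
$d{\left(R,H \right)} = 3$ ($d{\left(R,H \right)} = 0 R H + 3 = 0 H + 3 = 0 + 3 = 3$)
$\left(d{\left(-2,-4 \right)} - 161\right)^{2} = \left(3 - 161\right)^{2} = \left(-158\right)^{2} = 24964$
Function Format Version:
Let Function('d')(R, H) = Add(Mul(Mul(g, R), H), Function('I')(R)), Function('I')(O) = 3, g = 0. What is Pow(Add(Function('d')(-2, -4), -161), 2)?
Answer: 24964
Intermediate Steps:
Function('d')(R, H) = 3 (Function('d')(R, H) = Add(Mul(Mul(0, R), H), 3) = Add(Mul(0, H), 3) = Add(0, 3) = 3)
Pow(Add(Function('d')(-2, -4), -161), 2) = Pow(Add(3, -161), 2) = Pow(-158, 2) = 24964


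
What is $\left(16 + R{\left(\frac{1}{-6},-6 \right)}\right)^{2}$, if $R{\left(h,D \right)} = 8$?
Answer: $576$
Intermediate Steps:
$\left(16 + R{\left(\frac{1}{-6},-6 \right)}\right)^{2} = \left(16 + 8\right)^{2} = 24^{2} = 576$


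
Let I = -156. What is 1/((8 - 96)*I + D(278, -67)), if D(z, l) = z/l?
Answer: 67/919498 ≈ 7.2866e-5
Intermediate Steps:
1/((8 - 96)*I + D(278, -67)) = 1/((8 - 96)*(-156) + 278/(-67)) = 1/(-88*(-156) + 278*(-1/67)) = 1/(13728 - 278/67) = 1/(919498/67) = 67/919498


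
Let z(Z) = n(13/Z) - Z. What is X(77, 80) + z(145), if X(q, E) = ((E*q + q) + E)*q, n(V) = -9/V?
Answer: 6320127/13 ≈ 4.8616e+5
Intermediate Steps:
X(q, E) = q*(E + q + E*q) (X(q, E) = ((q + E*q) + E)*q = (E + q + E*q)*q = q*(E + q + E*q))
z(Z) = -22*Z/13 (z(Z) = -9*Z/13 - Z = -22*Z/13)
X(77, 80) + z(145) = 77*(80 + 77 + 80*77) - 22/13*145 = 77*(80 + 77 + 6160) - 3190/13 = 77*6317 - 3190/13 = 486409 - 3190/13 = 6320127/13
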